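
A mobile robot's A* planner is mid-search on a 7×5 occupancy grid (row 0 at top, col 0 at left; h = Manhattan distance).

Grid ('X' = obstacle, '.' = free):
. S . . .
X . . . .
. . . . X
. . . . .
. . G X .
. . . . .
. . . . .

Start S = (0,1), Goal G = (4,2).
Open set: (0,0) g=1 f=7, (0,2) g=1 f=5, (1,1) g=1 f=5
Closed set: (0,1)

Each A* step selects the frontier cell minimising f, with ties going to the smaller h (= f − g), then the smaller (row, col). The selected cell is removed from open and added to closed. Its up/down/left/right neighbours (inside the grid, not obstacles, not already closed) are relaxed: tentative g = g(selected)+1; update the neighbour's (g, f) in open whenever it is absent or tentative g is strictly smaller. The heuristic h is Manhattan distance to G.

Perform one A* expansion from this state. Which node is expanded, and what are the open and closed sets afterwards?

step 1: expand (0,2) (f=5, h=4) → closed; open now [(0,0) g=1 f=7, (0,3) g=2 f=7, (1,1) g=1 f=5, (1,2) g=2 f=5]

expanded=(0,2); open=[(0,0) g=1 f=7, (0,3) g=2 f=7, (1,1) g=1 f=5, (1,2) g=2 f=5]; closed=[(0,1), (0,2)]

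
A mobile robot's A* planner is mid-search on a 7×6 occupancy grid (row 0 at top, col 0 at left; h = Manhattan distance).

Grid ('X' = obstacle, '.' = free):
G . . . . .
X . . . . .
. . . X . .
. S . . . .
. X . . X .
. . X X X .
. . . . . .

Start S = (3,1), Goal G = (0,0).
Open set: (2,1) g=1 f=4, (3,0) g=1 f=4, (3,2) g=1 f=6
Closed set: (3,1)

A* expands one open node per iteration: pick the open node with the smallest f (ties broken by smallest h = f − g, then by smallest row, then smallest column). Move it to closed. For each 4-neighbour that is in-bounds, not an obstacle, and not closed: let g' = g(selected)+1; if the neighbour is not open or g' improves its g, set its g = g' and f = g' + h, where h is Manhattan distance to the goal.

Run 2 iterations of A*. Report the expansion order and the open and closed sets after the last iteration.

order=[(2,1) → (1,1)]; open=[(0,1) g=3 f=4, (1,2) g=3 f=6, (2,0) g=2 f=4, (2,2) g=2 f=6, (3,0) g=1 f=4, (3,2) g=1 f=6]; closed=[(1,1), (2,1), (3,1)]

step 1: expand (2,1) (f=4, h=3) → closed; open now [(1,1) g=2 f=4, (2,0) g=2 f=4, (2,2) g=2 f=6, (3,0) g=1 f=4, (3,2) g=1 f=6]
step 2: expand (1,1) (f=4, h=2) → closed; open now [(0,1) g=3 f=4, (1,2) g=3 f=6, (2,0) g=2 f=4, (2,2) g=2 f=6, (3,0) g=1 f=4, (3,2) g=1 f=6]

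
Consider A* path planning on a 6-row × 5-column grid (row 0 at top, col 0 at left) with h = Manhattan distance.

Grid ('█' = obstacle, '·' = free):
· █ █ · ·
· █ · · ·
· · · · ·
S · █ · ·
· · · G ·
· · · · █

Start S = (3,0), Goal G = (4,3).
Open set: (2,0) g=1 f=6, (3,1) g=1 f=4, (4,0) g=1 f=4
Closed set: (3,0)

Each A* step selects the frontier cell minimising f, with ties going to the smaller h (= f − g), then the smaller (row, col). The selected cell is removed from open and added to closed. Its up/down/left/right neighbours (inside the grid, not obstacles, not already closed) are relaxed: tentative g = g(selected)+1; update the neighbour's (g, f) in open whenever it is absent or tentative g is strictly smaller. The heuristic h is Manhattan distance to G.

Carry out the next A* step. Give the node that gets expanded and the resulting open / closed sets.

expanded=(3,1); open=[(2,0) g=1 f=6, (2,1) g=2 f=6, (4,0) g=1 f=4, (4,1) g=2 f=4]; closed=[(3,0), (3,1)]

step 1: expand (3,1) (f=4, h=3) → closed; open now [(2,0) g=1 f=6, (2,1) g=2 f=6, (4,0) g=1 f=4, (4,1) g=2 f=4]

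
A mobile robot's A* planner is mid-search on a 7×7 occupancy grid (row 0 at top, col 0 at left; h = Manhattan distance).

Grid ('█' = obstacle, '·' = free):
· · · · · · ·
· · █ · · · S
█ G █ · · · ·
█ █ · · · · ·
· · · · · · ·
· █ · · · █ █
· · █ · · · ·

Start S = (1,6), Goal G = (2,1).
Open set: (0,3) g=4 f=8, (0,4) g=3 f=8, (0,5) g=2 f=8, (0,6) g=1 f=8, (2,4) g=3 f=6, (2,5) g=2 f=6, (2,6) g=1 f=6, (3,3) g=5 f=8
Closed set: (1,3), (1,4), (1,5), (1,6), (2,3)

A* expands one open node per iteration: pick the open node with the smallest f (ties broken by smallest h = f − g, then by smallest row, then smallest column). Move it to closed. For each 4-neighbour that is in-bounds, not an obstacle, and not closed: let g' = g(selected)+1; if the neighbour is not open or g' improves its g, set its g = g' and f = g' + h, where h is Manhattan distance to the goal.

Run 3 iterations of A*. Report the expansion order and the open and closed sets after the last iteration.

step 1: expand (2,4) (f=6, h=3) → closed; open now [(0,3) g=4 f=8, (0,4) g=3 f=8, (0,5) g=2 f=8, (0,6) g=1 f=8, (2,5) g=2 f=6, (2,6) g=1 f=6, (3,3) g=5 f=8, (3,4) g=4 f=8]
step 2: expand (2,5) (f=6, h=4) → closed; open now [(0,3) g=4 f=8, (0,4) g=3 f=8, (0,5) g=2 f=8, (0,6) g=1 f=8, (2,6) g=1 f=6, (3,3) g=5 f=8, (3,4) g=4 f=8, (3,5) g=3 f=8]
step 3: expand (2,6) (f=6, h=5) → closed; open now [(0,3) g=4 f=8, (0,4) g=3 f=8, (0,5) g=2 f=8, (0,6) g=1 f=8, (3,3) g=5 f=8, (3,4) g=4 f=8, (3,5) g=3 f=8, (3,6) g=2 f=8]

order=[(2,4) → (2,5) → (2,6)]; open=[(0,3) g=4 f=8, (0,4) g=3 f=8, (0,5) g=2 f=8, (0,6) g=1 f=8, (3,3) g=5 f=8, (3,4) g=4 f=8, (3,5) g=3 f=8, (3,6) g=2 f=8]; closed=[(1,3), (1,4), (1,5), (1,6), (2,3), (2,4), (2,5), (2,6)]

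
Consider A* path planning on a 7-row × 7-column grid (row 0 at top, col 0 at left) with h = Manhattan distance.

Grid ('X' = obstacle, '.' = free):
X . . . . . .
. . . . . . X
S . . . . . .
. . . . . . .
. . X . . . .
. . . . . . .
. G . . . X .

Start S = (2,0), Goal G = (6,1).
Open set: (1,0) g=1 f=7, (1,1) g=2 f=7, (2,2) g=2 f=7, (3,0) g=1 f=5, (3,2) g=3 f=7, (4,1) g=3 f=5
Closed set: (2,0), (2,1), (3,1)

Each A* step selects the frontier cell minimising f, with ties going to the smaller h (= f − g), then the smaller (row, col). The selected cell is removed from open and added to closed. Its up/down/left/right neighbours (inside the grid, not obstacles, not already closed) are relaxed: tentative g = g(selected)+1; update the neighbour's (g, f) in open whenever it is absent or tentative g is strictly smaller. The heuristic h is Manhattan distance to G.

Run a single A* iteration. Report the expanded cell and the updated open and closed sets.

step 1: expand (4,1) (f=5, h=2) → closed; open now [(1,0) g=1 f=7, (1,1) g=2 f=7, (2,2) g=2 f=7, (3,0) g=1 f=5, (3,2) g=3 f=7, (4,0) g=4 f=7, (5,1) g=4 f=5]

expanded=(4,1); open=[(1,0) g=1 f=7, (1,1) g=2 f=7, (2,2) g=2 f=7, (3,0) g=1 f=5, (3,2) g=3 f=7, (4,0) g=4 f=7, (5,1) g=4 f=5]; closed=[(2,0), (2,1), (3,1), (4,1)]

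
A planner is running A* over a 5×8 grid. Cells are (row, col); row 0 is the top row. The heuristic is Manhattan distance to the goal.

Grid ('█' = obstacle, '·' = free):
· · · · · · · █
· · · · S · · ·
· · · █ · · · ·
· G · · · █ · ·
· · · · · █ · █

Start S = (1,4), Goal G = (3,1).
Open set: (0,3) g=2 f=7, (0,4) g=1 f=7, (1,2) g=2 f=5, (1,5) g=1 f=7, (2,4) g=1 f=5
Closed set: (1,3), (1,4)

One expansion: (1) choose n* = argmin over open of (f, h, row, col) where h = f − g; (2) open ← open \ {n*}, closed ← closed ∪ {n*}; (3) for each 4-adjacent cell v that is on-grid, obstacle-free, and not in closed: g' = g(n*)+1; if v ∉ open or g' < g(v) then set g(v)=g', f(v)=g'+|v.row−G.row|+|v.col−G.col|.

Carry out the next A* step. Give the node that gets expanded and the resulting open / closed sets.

step 1: expand (1,2) (f=5, h=3) → closed; open now [(0,2) g=3 f=7, (0,3) g=2 f=7, (0,4) g=1 f=7, (1,1) g=3 f=5, (1,5) g=1 f=7, (2,2) g=3 f=5, (2,4) g=1 f=5]

expanded=(1,2); open=[(0,2) g=3 f=7, (0,3) g=2 f=7, (0,4) g=1 f=7, (1,1) g=3 f=5, (1,5) g=1 f=7, (2,2) g=3 f=5, (2,4) g=1 f=5]; closed=[(1,2), (1,3), (1,4)]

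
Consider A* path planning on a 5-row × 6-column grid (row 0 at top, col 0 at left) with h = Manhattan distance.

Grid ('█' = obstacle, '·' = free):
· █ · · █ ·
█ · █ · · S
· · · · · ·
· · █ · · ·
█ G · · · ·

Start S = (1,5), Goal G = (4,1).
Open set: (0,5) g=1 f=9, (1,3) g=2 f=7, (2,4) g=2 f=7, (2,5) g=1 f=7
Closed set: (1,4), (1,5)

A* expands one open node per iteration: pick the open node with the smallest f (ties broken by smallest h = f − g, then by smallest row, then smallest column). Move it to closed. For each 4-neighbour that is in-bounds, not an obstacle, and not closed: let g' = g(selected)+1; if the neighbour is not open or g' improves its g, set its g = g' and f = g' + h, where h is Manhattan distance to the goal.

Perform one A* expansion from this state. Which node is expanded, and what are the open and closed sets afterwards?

step 1: expand (1,3) (f=7, h=5) → closed; open now [(0,3) g=3 f=9, (0,5) g=1 f=9, (2,3) g=3 f=7, (2,4) g=2 f=7, (2,5) g=1 f=7]

expanded=(1,3); open=[(0,3) g=3 f=9, (0,5) g=1 f=9, (2,3) g=3 f=7, (2,4) g=2 f=7, (2,5) g=1 f=7]; closed=[(1,3), (1,4), (1,5)]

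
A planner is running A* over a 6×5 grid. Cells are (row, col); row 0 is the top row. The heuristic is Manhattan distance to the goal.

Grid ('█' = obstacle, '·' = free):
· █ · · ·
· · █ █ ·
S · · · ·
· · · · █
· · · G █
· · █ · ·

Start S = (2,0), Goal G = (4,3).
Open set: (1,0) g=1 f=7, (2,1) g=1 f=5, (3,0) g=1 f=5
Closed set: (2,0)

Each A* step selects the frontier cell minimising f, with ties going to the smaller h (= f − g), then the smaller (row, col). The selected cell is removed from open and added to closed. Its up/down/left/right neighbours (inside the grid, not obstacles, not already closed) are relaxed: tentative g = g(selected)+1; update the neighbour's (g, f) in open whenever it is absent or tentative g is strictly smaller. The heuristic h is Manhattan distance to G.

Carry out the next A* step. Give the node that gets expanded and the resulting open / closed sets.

step 1: expand (2,1) (f=5, h=4) → closed; open now [(1,0) g=1 f=7, (1,1) g=2 f=7, (2,2) g=2 f=5, (3,0) g=1 f=5, (3,1) g=2 f=5]

expanded=(2,1); open=[(1,0) g=1 f=7, (1,1) g=2 f=7, (2,2) g=2 f=5, (3,0) g=1 f=5, (3,1) g=2 f=5]; closed=[(2,0), (2,1)]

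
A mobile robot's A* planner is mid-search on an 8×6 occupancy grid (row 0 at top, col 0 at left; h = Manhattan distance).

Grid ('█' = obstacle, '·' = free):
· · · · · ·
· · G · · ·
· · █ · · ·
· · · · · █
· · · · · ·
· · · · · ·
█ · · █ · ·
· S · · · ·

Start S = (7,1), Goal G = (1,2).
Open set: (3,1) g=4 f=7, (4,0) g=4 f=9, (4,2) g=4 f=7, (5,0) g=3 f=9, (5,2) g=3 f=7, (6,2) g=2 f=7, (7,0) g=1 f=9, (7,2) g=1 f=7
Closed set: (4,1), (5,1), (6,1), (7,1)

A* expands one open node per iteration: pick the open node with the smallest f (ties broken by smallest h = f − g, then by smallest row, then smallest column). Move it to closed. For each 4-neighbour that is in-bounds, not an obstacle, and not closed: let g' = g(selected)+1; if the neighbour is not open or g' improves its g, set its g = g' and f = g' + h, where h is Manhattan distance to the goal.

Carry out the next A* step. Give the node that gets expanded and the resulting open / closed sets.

expanded=(3,1); open=[(2,1) g=5 f=7, (3,0) g=5 f=9, (3,2) g=5 f=7, (4,0) g=4 f=9, (4,2) g=4 f=7, (5,0) g=3 f=9, (5,2) g=3 f=7, (6,2) g=2 f=7, (7,0) g=1 f=9, (7,2) g=1 f=7]; closed=[(3,1), (4,1), (5,1), (6,1), (7,1)]

step 1: expand (3,1) (f=7, h=3) → closed; open now [(2,1) g=5 f=7, (3,0) g=5 f=9, (3,2) g=5 f=7, (4,0) g=4 f=9, (4,2) g=4 f=7, (5,0) g=3 f=9, (5,2) g=3 f=7, (6,2) g=2 f=7, (7,0) g=1 f=9, (7,2) g=1 f=7]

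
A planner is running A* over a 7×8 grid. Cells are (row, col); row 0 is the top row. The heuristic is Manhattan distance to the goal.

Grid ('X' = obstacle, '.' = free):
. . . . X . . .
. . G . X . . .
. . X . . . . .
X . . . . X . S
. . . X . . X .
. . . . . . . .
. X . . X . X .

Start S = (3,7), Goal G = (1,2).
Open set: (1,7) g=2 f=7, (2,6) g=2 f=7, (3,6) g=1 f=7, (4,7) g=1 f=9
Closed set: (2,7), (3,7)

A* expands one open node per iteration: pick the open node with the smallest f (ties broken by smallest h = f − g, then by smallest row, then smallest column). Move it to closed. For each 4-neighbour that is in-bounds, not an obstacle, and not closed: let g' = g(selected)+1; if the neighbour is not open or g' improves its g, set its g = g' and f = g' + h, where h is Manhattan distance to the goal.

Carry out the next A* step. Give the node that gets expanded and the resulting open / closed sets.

expanded=(1,7); open=[(0,7) g=3 f=9, (1,6) g=3 f=7, (2,6) g=2 f=7, (3,6) g=1 f=7, (4,7) g=1 f=9]; closed=[(1,7), (2,7), (3,7)]

step 1: expand (1,7) (f=7, h=5) → closed; open now [(0,7) g=3 f=9, (1,6) g=3 f=7, (2,6) g=2 f=7, (3,6) g=1 f=7, (4,7) g=1 f=9]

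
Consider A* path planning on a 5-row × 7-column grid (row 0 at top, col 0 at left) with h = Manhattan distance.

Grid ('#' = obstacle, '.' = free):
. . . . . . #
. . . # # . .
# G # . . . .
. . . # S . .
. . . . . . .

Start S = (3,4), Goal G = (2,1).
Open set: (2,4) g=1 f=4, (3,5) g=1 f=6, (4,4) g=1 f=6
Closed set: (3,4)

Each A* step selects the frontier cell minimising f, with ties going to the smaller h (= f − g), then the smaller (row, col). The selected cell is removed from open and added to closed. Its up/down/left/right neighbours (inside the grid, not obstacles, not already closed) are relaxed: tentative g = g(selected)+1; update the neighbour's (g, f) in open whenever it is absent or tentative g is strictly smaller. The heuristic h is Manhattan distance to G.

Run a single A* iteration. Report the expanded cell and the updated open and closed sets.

expanded=(2,4); open=[(2,3) g=2 f=4, (2,5) g=2 f=6, (3,5) g=1 f=6, (4,4) g=1 f=6]; closed=[(2,4), (3,4)]

step 1: expand (2,4) (f=4, h=3) → closed; open now [(2,3) g=2 f=4, (2,5) g=2 f=6, (3,5) g=1 f=6, (4,4) g=1 f=6]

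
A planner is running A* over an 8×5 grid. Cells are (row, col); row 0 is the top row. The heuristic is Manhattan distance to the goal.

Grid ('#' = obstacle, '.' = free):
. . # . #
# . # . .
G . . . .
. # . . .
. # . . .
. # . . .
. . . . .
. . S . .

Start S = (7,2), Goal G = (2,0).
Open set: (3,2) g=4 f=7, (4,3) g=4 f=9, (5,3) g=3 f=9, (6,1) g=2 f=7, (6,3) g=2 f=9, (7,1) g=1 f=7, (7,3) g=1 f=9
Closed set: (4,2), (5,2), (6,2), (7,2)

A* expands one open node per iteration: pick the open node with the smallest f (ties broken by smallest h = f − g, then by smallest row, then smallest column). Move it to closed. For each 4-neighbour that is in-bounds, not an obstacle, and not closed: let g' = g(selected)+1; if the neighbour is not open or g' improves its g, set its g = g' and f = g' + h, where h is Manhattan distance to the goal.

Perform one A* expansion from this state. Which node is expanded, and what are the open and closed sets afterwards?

step 1: expand (3,2) (f=7, h=3) → closed; open now [(2,2) g=5 f=7, (3,3) g=5 f=9, (4,3) g=4 f=9, (5,3) g=3 f=9, (6,1) g=2 f=7, (6,3) g=2 f=9, (7,1) g=1 f=7, (7,3) g=1 f=9]

expanded=(3,2); open=[(2,2) g=5 f=7, (3,3) g=5 f=9, (4,3) g=4 f=9, (5,3) g=3 f=9, (6,1) g=2 f=7, (6,3) g=2 f=9, (7,1) g=1 f=7, (7,3) g=1 f=9]; closed=[(3,2), (4,2), (5,2), (6,2), (7,2)]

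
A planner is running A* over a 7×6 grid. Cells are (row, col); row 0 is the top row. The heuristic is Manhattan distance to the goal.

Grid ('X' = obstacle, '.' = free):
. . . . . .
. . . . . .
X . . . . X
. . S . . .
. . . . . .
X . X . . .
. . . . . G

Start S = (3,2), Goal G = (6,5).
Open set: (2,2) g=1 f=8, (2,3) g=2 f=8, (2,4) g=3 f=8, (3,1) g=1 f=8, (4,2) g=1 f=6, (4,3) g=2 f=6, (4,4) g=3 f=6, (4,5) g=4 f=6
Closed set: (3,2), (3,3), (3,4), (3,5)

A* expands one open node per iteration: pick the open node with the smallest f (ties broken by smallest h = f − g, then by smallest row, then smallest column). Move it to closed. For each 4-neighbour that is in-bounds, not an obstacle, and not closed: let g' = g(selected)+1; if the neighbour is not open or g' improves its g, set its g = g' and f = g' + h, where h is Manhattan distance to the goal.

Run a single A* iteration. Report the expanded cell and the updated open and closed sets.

step 1: expand (4,5) (f=6, h=2) → closed; open now [(2,2) g=1 f=8, (2,3) g=2 f=8, (2,4) g=3 f=8, (3,1) g=1 f=8, (4,2) g=1 f=6, (4,3) g=2 f=6, (4,4) g=3 f=6, (5,5) g=5 f=6]

expanded=(4,5); open=[(2,2) g=1 f=8, (2,3) g=2 f=8, (2,4) g=3 f=8, (3,1) g=1 f=8, (4,2) g=1 f=6, (4,3) g=2 f=6, (4,4) g=3 f=6, (5,5) g=5 f=6]; closed=[(3,2), (3,3), (3,4), (3,5), (4,5)]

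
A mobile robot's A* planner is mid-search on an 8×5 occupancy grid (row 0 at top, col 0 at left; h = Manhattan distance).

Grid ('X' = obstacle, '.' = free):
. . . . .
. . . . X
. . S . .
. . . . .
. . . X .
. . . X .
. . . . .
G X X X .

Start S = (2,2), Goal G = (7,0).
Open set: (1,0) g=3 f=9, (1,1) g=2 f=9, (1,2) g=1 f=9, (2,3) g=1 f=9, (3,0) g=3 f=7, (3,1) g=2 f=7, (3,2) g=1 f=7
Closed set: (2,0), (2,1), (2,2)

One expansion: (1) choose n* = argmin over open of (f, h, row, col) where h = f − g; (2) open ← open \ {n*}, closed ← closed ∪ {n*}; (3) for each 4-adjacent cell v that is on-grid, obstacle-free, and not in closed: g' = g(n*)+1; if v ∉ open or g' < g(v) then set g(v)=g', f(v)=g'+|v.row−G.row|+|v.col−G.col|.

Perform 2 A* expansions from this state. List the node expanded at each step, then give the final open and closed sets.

order=[(3,0) → (4,0)]; open=[(1,0) g=3 f=9, (1,1) g=2 f=9, (1,2) g=1 f=9, (2,3) g=1 f=9, (3,1) g=2 f=7, (3,2) g=1 f=7, (4,1) g=5 f=9, (5,0) g=5 f=7]; closed=[(2,0), (2,1), (2,2), (3,0), (4,0)]

step 1: expand (3,0) (f=7, h=4) → closed; open now [(1,0) g=3 f=9, (1,1) g=2 f=9, (1,2) g=1 f=9, (2,3) g=1 f=9, (3,1) g=2 f=7, (3,2) g=1 f=7, (4,0) g=4 f=7]
step 2: expand (4,0) (f=7, h=3) → closed; open now [(1,0) g=3 f=9, (1,1) g=2 f=9, (1,2) g=1 f=9, (2,3) g=1 f=9, (3,1) g=2 f=7, (3,2) g=1 f=7, (4,1) g=5 f=9, (5,0) g=5 f=7]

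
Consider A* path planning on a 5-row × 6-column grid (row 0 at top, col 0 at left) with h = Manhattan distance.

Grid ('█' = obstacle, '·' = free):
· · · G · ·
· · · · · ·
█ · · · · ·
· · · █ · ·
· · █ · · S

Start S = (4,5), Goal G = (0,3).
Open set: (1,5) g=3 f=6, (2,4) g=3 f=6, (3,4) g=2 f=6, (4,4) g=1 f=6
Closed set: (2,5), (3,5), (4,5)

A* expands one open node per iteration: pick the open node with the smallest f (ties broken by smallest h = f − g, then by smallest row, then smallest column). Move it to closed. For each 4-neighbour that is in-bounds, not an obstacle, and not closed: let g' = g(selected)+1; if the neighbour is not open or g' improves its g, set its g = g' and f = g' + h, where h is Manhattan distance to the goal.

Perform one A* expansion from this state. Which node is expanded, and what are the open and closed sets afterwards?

expanded=(1,5); open=[(0,5) g=4 f=6, (1,4) g=4 f=6, (2,4) g=3 f=6, (3,4) g=2 f=6, (4,4) g=1 f=6]; closed=[(1,5), (2,5), (3,5), (4,5)]

step 1: expand (1,5) (f=6, h=3) → closed; open now [(0,5) g=4 f=6, (1,4) g=4 f=6, (2,4) g=3 f=6, (3,4) g=2 f=6, (4,4) g=1 f=6]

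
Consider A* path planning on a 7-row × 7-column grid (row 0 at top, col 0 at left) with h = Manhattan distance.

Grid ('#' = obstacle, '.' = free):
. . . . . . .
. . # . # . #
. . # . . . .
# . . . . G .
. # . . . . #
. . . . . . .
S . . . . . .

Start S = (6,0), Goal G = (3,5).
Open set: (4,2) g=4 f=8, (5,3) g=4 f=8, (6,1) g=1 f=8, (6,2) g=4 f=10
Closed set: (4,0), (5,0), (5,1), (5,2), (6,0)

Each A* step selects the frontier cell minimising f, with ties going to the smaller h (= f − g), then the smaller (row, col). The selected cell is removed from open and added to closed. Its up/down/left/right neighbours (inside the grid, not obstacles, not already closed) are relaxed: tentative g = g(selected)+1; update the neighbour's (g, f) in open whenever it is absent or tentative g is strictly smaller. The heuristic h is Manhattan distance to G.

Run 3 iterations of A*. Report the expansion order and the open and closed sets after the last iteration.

step 1: expand (4,2) (f=8, h=4) → closed; open now [(3,2) g=5 f=8, (4,3) g=5 f=8, (5,3) g=4 f=8, (6,1) g=1 f=8, (6,2) g=4 f=10]
step 2: expand (3,2) (f=8, h=3) → closed; open now [(3,1) g=6 f=10, (3,3) g=6 f=8, (4,3) g=5 f=8, (5,3) g=4 f=8, (6,1) g=1 f=8, (6,2) g=4 f=10]
step 3: expand (3,3) (f=8, h=2) → closed; open now [(2,3) g=7 f=10, (3,1) g=6 f=10, (3,4) g=7 f=8, (4,3) g=5 f=8, (5,3) g=4 f=8, (6,1) g=1 f=8, (6,2) g=4 f=10]

order=[(4,2) → (3,2) → (3,3)]; open=[(2,3) g=7 f=10, (3,1) g=6 f=10, (3,4) g=7 f=8, (4,3) g=5 f=8, (5,3) g=4 f=8, (6,1) g=1 f=8, (6,2) g=4 f=10]; closed=[(3,2), (3,3), (4,0), (4,2), (5,0), (5,1), (5,2), (6,0)]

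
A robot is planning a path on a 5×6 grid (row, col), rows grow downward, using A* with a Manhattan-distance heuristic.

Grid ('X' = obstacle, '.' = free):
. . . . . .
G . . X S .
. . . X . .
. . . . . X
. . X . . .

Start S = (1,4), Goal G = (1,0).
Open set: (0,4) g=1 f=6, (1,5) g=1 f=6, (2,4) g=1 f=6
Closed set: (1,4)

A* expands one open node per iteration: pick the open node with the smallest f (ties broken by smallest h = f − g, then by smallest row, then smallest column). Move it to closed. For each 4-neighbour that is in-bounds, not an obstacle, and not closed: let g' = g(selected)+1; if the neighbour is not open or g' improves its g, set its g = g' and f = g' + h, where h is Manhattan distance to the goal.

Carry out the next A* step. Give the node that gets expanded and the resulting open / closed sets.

expanded=(0,4); open=[(0,3) g=2 f=6, (0,5) g=2 f=8, (1,5) g=1 f=6, (2,4) g=1 f=6]; closed=[(0,4), (1,4)]

step 1: expand (0,4) (f=6, h=5) → closed; open now [(0,3) g=2 f=6, (0,5) g=2 f=8, (1,5) g=1 f=6, (2,4) g=1 f=6]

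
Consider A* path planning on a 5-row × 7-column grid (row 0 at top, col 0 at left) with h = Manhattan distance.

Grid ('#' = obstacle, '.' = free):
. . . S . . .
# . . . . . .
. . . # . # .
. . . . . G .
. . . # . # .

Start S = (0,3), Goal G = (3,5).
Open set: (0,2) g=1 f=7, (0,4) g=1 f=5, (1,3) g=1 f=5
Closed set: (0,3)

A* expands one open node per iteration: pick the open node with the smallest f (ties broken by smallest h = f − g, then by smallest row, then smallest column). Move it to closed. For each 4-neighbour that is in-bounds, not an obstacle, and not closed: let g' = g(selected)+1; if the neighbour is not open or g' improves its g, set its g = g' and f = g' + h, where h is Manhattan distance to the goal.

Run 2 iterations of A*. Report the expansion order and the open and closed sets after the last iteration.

step 1: expand (0,4) (f=5, h=4) → closed; open now [(0,2) g=1 f=7, (0,5) g=2 f=5, (1,3) g=1 f=5, (1,4) g=2 f=5]
step 2: expand (0,5) (f=5, h=3) → closed; open now [(0,2) g=1 f=7, (0,6) g=3 f=7, (1,3) g=1 f=5, (1,4) g=2 f=5, (1,5) g=3 f=5]

order=[(0,4) → (0,5)]; open=[(0,2) g=1 f=7, (0,6) g=3 f=7, (1,3) g=1 f=5, (1,4) g=2 f=5, (1,5) g=3 f=5]; closed=[(0,3), (0,4), (0,5)]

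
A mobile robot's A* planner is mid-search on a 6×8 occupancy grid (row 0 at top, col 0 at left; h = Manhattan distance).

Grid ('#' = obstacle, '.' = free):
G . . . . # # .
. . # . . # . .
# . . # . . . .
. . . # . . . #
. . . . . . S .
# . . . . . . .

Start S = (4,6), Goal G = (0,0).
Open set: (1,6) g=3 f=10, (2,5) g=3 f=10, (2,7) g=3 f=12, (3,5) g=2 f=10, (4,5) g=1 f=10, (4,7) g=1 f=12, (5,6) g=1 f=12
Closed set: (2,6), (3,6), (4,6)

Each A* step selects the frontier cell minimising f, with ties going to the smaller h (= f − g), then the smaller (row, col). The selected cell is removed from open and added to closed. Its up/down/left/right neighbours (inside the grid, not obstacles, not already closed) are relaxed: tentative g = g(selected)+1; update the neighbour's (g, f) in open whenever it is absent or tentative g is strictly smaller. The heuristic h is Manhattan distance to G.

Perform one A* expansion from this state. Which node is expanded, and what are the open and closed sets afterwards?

expanded=(1,6); open=[(1,7) g=4 f=12, (2,5) g=3 f=10, (2,7) g=3 f=12, (3,5) g=2 f=10, (4,5) g=1 f=10, (4,7) g=1 f=12, (5,6) g=1 f=12]; closed=[(1,6), (2,6), (3,6), (4,6)]

step 1: expand (1,6) (f=10, h=7) → closed; open now [(1,7) g=4 f=12, (2,5) g=3 f=10, (2,7) g=3 f=12, (3,5) g=2 f=10, (4,5) g=1 f=10, (4,7) g=1 f=12, (5,6) g=1 f=12]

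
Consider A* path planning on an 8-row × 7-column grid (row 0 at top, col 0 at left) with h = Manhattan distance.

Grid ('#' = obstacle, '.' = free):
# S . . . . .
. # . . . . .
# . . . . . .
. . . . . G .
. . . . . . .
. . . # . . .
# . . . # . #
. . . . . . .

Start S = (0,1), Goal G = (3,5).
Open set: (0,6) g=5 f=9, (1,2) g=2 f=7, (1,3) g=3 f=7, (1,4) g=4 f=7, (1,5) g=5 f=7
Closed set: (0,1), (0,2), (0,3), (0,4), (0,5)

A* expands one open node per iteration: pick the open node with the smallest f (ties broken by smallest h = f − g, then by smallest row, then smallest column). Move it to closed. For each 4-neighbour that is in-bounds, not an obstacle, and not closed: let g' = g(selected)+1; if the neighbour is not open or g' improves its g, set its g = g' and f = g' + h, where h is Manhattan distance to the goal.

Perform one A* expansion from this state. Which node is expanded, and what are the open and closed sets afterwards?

expanded=(1,5); open=[(0,6) g=5 f=9, (1,2) g=2 f=7, (1,3) g=3 f=7, (1,4) g=4 f=7, (1,6) g=6 f=9, (2,5) g=6 f=7]; closed=[(0,1), (0,2), (0,3), (0,4), (0,5), (1,5)]

step 1: expand (1,5) (f=7, h=2) → closed; open now [(0,6) g=5 f=9, (1,2) g=2 f=7, (1,3) g=3 f=7, (1,4) g=4 f=7, (1,6) g=6 f=9, (2,5) g=6 f=7]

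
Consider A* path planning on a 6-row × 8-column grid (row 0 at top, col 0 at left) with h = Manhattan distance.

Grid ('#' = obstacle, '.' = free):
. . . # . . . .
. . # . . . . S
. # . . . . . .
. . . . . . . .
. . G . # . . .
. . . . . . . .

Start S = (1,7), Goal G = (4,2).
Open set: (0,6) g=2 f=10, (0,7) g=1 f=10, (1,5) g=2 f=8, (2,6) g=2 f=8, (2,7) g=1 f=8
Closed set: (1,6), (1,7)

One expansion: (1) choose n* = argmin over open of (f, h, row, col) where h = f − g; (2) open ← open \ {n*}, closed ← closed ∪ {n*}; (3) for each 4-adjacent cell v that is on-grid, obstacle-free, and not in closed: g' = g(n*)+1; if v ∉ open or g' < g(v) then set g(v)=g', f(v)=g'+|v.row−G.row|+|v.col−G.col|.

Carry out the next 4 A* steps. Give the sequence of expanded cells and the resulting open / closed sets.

step 1: expand (1,5) (f=8, h=6) → closed; open now [(0,5) g=3 f=10, (0,6) g=2 f=10, (0,7) g=1 f=10, (1,4) g=3 f=8, (2,5) g=3 f=8, (2,6) g=2 f=8, (2,7) g=1 f=8]
step 2: expand (1,4) (f=8, h=5) → closed; open now [(0,4) g=4 f=10, (0,5) g=3 f=10, (0,6) g=2 f=10, (0,7) g=1 f=10, (1,3) g=4 f=8, (2,4) g=4 f=8, (2,5) g=3 f=8, (2,6) g=2 f=8, (2,7) g=1 f=8]
step 3: expand (1,3) (f=8, h=4) → closed; open now [(0,4) g=4 f=10, (0,5) g=3 f=10, (0,6) g=2 f=10, (0,7) g=1 f=10, (2,3) g=5 f=8, (2,4) g=4 f=8, (2,5) g=3 f=8, (2,6) g=2 f=8, (2,7) g=1 f=8]
step 4: expand (2,3) (f=8, h=3) → closed; open now [(0,4) g=4 f=10, (0,5) g=3 f=10, (0,6) g=2 f=10, (0,7) g=1 f=10, (2,2) g=6 f=8, (2,4) g=4 f=8, (2,5) g=3 f=8, (2,6) g=2 f=8, (2,7) g=1 f=8, (3,3) g=6 f=8]

order=[(1,5) → (1,4) → (1,3) → (2,3)]; open=[(0,4) g=4 f=10, (0,5) g=3 f=10, (0,6) g=2 f=10, (0,7) g=1 f=10, (2,2) g=6 f=8, (2,4) g=4 f=8, (2,5) g=3 f=8, (2,6) g=2 f=8, (2,7) g=1 f=8, (3,3) g=6 f=8]; closed=[(1,3), (1,4), (1,5), (1,6), (1,7), (2,3)]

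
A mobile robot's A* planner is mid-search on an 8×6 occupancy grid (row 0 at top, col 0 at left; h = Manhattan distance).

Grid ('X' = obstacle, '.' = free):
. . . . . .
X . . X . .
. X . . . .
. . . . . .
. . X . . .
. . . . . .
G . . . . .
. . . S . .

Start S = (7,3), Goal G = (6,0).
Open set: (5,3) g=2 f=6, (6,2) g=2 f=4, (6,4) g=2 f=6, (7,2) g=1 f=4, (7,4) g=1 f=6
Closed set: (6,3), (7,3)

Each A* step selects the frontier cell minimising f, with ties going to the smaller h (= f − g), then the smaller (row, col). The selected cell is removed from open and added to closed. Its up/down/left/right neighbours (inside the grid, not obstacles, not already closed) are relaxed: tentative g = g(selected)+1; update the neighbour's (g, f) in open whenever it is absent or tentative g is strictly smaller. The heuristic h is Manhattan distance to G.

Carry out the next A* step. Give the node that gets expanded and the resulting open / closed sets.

expanded=(6,2); open=[(5,2) g=3 f=6, (5,3) g=2 f=6, (6,1) g=3 f=4, (6,4) g=2 f=6, (7,2) g=1 f=4, (7,4) g=1 f=6]; closed=[(6,2), (6,3), (7,3)]

step 1: expand (6,2) (f=4, h=2) → closed; open now [(5,2) g=3 f=6, (5,3) g=2 f=6, (6,1) g=3 f=4, (6,4) g=2 f=6, (7,2) g=1 f=4, (7,4) g=1 f=6]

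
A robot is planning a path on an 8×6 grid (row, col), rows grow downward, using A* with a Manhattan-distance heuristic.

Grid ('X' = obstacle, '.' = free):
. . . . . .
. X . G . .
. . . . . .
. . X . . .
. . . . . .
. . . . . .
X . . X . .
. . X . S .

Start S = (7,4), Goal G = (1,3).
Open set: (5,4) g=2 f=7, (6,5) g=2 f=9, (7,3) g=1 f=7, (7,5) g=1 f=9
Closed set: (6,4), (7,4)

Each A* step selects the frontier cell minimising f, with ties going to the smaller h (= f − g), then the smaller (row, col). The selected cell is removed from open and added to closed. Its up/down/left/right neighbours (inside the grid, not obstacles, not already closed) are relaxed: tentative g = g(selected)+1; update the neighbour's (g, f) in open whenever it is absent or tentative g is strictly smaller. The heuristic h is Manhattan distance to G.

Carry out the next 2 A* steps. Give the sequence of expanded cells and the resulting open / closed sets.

step 1: expand (5,4) (f=7, h=5) → closed; open now [(4,4) g=3 f=7, (5,3) g=3 f=7, (5,5) g=3 f=9, (6,5) g=2 f=9, (7,3) g=1 f=7, (7,5) g=1 f=9]
step 2: expand (4,4) (f=7, h=4) → closed; open now [(3,4) g=4 f=7, (4,3) g=4 f=7, (4,5) g=4 f=9, (5,3) g=3 f=7, (5,5) g=3 f=9, (6,5) g=2 f=9, (7,3) g=1 f=7, (7,5) g=1 f=9]

order=[(5,4) → (4,4)]; open=[(3,4) g=4 f=7, (4,3) g=4 f=7, (4,5) g=4 f=9, (5,3) g=3 f=7, (5,5) g=3 f=9, (6,5) g=2 f=9, (7,3) g=1 f=7, (7,5) g=1 f=9]; closed=[(4,4), (5,4), (6,4), (7,4)]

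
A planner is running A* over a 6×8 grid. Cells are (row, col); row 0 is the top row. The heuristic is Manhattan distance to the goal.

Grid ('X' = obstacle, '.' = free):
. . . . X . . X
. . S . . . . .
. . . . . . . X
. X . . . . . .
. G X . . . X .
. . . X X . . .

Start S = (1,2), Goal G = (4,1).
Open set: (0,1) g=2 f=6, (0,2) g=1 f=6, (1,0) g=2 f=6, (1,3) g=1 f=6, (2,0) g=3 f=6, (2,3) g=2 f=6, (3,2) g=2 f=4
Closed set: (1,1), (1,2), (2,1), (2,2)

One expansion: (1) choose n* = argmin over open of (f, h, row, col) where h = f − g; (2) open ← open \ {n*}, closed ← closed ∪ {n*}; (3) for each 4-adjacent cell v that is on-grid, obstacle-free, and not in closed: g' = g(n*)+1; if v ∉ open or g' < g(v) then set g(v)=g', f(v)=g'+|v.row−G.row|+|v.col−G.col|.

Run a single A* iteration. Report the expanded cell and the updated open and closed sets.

expanded=(3,2); open=[(0,1) g=2 f=6, (0,2) g=1 f=6, (1,0) g=2 f=6, (1,3) g=1 f=6, (2,0) g=3 f=6, (2,3) g=2 f=6, (3,3) g=3 f=6]; closed=[(1,1), (1,2), (2,1), (2,2), (3,2)]

step 1: expand (3,2) (f=4, h=2) → closed; open now [(0,1) g=2 f=6, (0,2) g=1 f=6, (1,0) g=2 f=6, (1,3) g=1 f=6, (2,0) g=3 f=6, (2,3) g=2 f=6, (3,3) g=3 f=6]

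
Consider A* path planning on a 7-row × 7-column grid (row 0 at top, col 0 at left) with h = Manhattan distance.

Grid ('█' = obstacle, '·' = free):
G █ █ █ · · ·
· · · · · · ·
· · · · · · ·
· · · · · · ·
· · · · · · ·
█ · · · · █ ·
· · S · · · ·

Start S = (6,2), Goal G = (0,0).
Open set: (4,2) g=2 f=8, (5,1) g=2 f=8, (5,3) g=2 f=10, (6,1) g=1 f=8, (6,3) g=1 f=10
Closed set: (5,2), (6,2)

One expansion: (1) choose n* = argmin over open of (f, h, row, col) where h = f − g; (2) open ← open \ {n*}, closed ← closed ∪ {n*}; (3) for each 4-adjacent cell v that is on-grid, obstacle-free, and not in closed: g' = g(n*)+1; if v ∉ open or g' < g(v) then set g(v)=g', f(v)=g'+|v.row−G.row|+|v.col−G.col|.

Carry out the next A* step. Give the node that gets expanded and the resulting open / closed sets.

step 1: expand (4,2) (f=8, h=6) → closed; open now [(3,2) g=3 f=8, (4,1) g=3 f=8, (4,3) g=3 f=10, (5,1) g=2 f=8, (5,3) g=2 f=10, (6,1) g=1 f=8, (6,3) g=1 f=10]

expanded=(4,2); open=[(3,2) g=3 f=8, (4,1) g=3 f=8, (4,3) g=3 f=10, (5,1) g=2 f=8, (5,3) g=2 f=10, (6,1) g=1 f=8, (6,3) g=1 f=10]; closed=[(4,2), (5,2), (6,2)]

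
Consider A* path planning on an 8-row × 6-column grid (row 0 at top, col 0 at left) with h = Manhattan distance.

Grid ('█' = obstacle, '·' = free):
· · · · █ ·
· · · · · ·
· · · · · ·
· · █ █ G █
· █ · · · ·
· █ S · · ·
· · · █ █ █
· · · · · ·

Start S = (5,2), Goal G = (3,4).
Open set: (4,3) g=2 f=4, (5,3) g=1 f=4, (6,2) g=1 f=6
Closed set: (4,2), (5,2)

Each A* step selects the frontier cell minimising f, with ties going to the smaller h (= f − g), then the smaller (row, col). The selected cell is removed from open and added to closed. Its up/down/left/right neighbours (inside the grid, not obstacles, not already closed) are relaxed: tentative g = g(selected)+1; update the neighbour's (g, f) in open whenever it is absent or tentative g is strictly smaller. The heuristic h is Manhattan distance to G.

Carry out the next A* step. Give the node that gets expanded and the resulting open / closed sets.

step 1: expand (4,3) (f=4, h=2) → closed; open now [(4,4) g=3 f=4, (5,3) g=1 f=4, (6,2) g=1 f=6]

expanded=(4,3); open=[(4,4) g=3 f=4, (5,3) g=1 f=4, (6,2) g=1 f=6]; closed=[(4,2), (4,3), (5,2)]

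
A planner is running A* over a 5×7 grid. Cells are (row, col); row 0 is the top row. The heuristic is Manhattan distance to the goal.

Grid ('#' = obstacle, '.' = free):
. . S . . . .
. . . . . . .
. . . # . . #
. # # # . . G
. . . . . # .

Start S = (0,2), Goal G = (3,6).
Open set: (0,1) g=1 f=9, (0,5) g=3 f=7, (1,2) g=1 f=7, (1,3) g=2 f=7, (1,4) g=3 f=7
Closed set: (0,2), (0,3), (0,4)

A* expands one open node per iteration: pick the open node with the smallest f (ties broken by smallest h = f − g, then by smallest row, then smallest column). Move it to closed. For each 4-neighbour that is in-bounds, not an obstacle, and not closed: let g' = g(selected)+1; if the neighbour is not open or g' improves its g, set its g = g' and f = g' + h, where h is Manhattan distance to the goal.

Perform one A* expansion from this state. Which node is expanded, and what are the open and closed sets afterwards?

expanded=(0,5); open=[(0,1) g=1 f=9, (0,6) g=4 f=7, (1,2) g=1 f=7, (1,3) g=2 f=7, (1,4) g=3 f=7, (1,5) g=4 f=7]; closed=[(0,2), (0,3), (0,4), (0,5)]

step 1: expand (0,5) (f=7, h=4) → closed; open now [(0,1) g=1 f=9, (0,6) g=4 f=7, (1,2) g=1 f=7, (1,3) g=2 f=7, (1,4) g=3 f=7, (1,5) g=4 f=7]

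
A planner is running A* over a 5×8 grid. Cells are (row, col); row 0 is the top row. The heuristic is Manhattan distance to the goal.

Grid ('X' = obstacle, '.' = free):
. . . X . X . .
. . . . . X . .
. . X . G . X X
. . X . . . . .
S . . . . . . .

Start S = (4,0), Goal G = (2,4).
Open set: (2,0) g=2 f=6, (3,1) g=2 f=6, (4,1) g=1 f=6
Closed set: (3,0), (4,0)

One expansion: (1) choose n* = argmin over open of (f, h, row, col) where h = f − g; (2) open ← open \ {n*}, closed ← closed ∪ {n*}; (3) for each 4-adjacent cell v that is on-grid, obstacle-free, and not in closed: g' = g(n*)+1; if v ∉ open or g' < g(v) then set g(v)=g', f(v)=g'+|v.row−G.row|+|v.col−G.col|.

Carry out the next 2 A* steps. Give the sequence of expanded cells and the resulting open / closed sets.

order=[(2,0) → (2,1)]; open=[(1,0) g=3 f=8, (1,1) g=4 f=8, (3,1) g=2 f=6, (4,1) g=1 f=6]; closed=[(2,0), (2,1), (3,0), (4,0)]

step 1: expand (2,0) (f=6, h=4) → closed; open now [(1,0) g=3 f=8, (2,1) g=3 f=6, (3,1) g=2 f=6, (4,1) g=1 f=6]
step 2: expand (2,1) (f=6, h=3) → closed; open now [(1,0) g=3 f=8, (1,1) g=4 f=8, (3,1) g=2 f=6, (4,1) g=1 f=6]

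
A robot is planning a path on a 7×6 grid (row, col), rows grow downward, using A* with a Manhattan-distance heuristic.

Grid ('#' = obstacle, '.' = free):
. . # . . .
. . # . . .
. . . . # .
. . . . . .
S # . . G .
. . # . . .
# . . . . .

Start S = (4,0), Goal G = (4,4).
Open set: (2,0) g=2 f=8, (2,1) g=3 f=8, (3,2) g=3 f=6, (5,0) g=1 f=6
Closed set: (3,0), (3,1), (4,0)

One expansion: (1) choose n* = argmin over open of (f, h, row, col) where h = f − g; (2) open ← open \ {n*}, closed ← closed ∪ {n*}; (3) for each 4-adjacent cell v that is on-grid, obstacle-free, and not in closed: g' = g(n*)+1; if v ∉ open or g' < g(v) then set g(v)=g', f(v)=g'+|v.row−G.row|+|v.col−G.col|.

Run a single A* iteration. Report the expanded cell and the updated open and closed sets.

expanded=(3,2); open=[(2,0) g=2 f=8, (2,1) g=3 f=8, (2,2) g=4 f=8, (3,3) g=4 f=6, (4,2) g=4 f=6, (5,0) g=1 f=6]; closed=[(3,0), (3,1), (3,2), (4,0)]

step 1: expand (3,2) (f=6, h=3) → closed; open now [(2,0) g=2 f=8, (2,1) g=3 f=8, (2,2) g=4 f=8, (3,3) g=4 f=6, (4,2) g=4 f=6, (5,0) g=1 f=6]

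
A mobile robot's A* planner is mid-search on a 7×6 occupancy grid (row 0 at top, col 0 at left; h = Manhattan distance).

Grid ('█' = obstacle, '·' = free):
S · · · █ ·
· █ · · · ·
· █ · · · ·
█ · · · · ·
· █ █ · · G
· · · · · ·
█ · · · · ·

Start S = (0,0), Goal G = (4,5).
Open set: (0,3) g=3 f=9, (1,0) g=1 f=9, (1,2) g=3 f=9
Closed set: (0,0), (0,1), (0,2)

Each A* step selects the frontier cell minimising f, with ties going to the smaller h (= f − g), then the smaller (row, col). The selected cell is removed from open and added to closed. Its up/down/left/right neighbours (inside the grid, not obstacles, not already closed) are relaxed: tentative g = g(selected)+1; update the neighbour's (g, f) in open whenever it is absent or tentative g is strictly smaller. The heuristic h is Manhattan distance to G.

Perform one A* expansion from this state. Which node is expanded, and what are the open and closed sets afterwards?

step 1: expand (0,3) (f=9, h=6) → closed; open now [(1,0) g=1 f=9, (1,2) g=3 f=9, (1,3) g=4 f=9]

expanded=(0,3); open=[(1,0) g=1 f=9, (1,2) g=3 f=9, (1,3) g=4 f=9]; closed=[(0,0), (0,1), (0,2), (0,3)]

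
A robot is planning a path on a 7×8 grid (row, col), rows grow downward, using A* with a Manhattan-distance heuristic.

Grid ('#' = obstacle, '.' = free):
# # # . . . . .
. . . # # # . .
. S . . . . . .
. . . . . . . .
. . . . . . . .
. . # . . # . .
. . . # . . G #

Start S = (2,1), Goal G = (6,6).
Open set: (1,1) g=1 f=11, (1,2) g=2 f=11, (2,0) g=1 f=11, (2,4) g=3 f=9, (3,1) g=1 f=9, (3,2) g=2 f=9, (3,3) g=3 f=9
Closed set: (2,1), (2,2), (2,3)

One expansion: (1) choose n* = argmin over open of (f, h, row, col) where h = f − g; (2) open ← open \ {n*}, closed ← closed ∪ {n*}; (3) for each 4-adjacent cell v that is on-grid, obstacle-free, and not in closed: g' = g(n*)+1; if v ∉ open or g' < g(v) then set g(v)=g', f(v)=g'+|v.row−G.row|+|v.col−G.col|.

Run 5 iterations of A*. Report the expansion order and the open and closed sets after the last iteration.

step 1: expand (2,4) (f=9, h=6) → closed; open now [(1,1) g=1 f=11, (1,2) g=2 f=11, (2,0) g=1 f=11, (2,5) g=4 f=9, (3,1) g=1 f=9, (3,2) g=2 f=9, (3,3) g=3 f=9, (3,4) g=4 f=9]
step 2: expand (2,5) (f=9, h=5) → closed; open now [(1,1) g=1 f=11, (1,2) g=2 f=11, (2,0) g=1 f=11, (2,6) g=5 f=9, (3,1) g=1 f=9, (3,2) g=2 f=9, (3,3) g=3 f=9, (3,4) g=4 f=9, (3,5) g=5 f=9]
step 3: expand (2,6) (f=9, h=4) → closed; open now [(1,1) g=1 f=11, (1,2) g=2 f=11, (1,6) g=6 f=11, (2,0) g=1 f=11, (2,7) g=6 f=11, (3,1) g=1 f=9, (3,2) g=2 f=9, (3,3) g=3 f=9, (3,4) g=4 f=9, (3,5) g=5 f=9, (3,6) g=6 f=9]
step 4: expand (3,6) (f=9, h=3) → closed; open now [(1,1) g=1 f=11, (1,2) g=2 f=11, (1,6) g=6 f=11, (2,0) g=1 f=11, (2,7) g=6 f=11, (3,1) g=1 f=9, (3,2) g=2 f=9, (3,3) g=3 f=9, (3,4) g=4 f=9, (3,5) g=5 f=9, (3,7) g=7 f=11, (4,6) g=7 f=9]
step 5: expand (4,6) (f=9, h=2) → closed; open now [(1,1) g=1 f=11, (1,2) g=2 f=11, (1,6) g=6 f=11, (2,0) g=1 f=11, (2,7) g=6 f=11, (3,1) g=1 f=9, (3,2) g=2 f=9, (3,3) g=3 f=9, (3,4) g=4 f=9, (3,5) g=5 f=9, (3,7) g=7 f=11, (4,5) g=8 f=11, (4,7) g=8 f=11, (5,6) g=8 f=9]

order=[(2,4) → (2,5) → (2,6) → (3,6) → (4,6)]; open=[(1,1) g=1 f=11, (1,2) g=2 f=11, (1,6) g=6 f=11, (2,0) g=1 f=11, (2,7) g=6 f=11, (3,1) g=1 f=9, (3,2) g=2 f=9, (3,3) g=3 f=9, (3,4) g=4 f=9, (3,5) g=5 f=9, (3,7) g=7 f=11, (4,5) g=8 f=11, (4,7) g=8 f=11, (5,6) g=8 f=9]; closed=[(2,1), (2,2), (2,3), (2,4), (2,5), (2,6), (3,6), (4,6)]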